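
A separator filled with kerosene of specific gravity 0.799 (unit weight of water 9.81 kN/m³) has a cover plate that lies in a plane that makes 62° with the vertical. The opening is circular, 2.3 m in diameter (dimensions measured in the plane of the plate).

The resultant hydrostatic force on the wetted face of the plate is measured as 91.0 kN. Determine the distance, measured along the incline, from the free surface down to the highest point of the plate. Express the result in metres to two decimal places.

γ = 0.799 × 9.81 = 7.83819 kN/m³.
A = π(1.15)² = 4.15476 m².
From F = γ·h_c·A, the centroid depth is h_c = 91.0/(7.83819 × 4.15476) = 2.79434 m.
The plate makes 62° with the vertical, i.e. θ = 90° − 62° = 28° to the horizontal. Measuring y along the incline from the free-surface line, vertical depth h = y·sinθ with sinθ = 0.469472.
Along the incline, y_c = h_c/sinθ = 2.79434/0.469472 = 5.95209 m.
The centroid is at the centre, 1.15 m below the top of the plate, so the highest point sits at y_top = 5.95209 − 1.15 = 4.80209 m along the incline.

y_top ≈ 4.80 m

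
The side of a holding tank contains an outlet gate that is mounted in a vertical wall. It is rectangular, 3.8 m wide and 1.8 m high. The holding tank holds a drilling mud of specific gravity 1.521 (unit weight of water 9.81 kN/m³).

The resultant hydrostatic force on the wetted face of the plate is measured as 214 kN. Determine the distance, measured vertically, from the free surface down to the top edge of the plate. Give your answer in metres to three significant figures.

d_top ≈ 1.20 m

γ = 1.521 × 9.81 = 14.92101 kN/m³.
A = 3.8 × 1.8 = 6.84 m².
From F = γ·h_c·A, the centroid depth is h_c = 214/(14.92101 × 6.84) = 2.09681 m.
The centroid lies 1.8/2 = 0.9 m below the top edge, so the top edge sits at h_top = 2.09681 − 0.9 = 1.19681 m below the surface.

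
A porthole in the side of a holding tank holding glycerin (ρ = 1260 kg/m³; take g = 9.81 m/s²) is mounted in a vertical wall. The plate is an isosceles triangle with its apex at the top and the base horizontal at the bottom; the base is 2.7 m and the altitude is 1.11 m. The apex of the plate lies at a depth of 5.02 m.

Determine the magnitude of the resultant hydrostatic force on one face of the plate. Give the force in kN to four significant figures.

γ = ρg = 1260 × 9.81 / 1000 = 12.3606 kN/m³.
With the apex up, the centroid sits 2h/3 = 2 × 1.11/3 = 0.74 m below the apex, so the centroid depth is h_c = 5.02 + 0.74 = 5.76 m.
A = ½ × 2.7 × 1.11 = 1.4985 m².
Resultant F = γ·h_c·A = 12.3606 × 5.76 × 1.4985 = 106.689 kN.

F ≈ 106.7 kN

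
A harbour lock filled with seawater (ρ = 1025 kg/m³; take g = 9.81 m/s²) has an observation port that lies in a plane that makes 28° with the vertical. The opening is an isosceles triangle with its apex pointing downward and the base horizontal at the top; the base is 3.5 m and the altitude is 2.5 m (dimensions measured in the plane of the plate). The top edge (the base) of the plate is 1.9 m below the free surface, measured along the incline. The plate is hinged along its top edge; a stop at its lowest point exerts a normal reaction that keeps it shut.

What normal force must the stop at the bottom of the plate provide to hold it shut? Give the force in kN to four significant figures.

γ = ρg = 1025 × 9.81 / 1000 = 10.05525 kN/m³.
The plate makes 28° with the vertical, i.e. θ = 90° − 28° = 62° to the horizontal. Measuring y along the incline from the free-surface line, vertical depth h = y·sinθ with sinθ = 0.882948.
With the apex down, the centroid sits h/3 = 2.5/3 = 0.833333 m below the base (the top edge), so y_c = 1.9 + 0.833333 = 2.73333 m and h_c = 2.73333 × 0.882948 = 2.41339 m.
A = ½ × 3.5 × 2.5 = 4.375 m².
Resultant F = γ·h_c·A = 10.05525 × 2.41339 × 4.375 = 106.169 kN.
I_c = b·h³/36 = 3.5 × 2.5³/36 = 1.5191 m⁴.
Centre of pressure: y_p = y_c + I_c/(y_c·A) = 2.73333 + 1.5191/(2.73333 × 4.375) = 2.73333 + 0.127033 = 2.86036 m along the plane.
The resultant acts 0.833333 + 0.127033 = 0.960366 m (along the plate) below the hinge at the top edge, so the moment about the hinge is M = F × 0.960366 = 106.169 × 0.960366 = 101.961 kN·m.
A normal force at the bottom, 2.5 m from the hinge, must supply this moment: P = 101.961/2.5 = 40.7844 kN.

P ≈ 40.78 kN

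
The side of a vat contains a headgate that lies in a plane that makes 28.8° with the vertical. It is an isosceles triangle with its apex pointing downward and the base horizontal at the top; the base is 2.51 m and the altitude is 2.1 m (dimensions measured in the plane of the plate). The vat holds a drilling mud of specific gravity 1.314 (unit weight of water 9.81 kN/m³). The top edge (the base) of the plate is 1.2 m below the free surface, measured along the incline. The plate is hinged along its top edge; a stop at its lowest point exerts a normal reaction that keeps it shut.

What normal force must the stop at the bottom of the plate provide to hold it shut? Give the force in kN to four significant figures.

P ≈ 22.33 kN

γ = 1.314 × 9.81 = 12.89034 kN/m³.
The plate makes 28.8° with the vertical, i.e. θ = 90° − 28.8° = 61.2° to the horizontal. Measuring y along the incline from the free-surface line, vertical depth h = y·sinθ with sinθ = 0.876307.
With the apex down, the centroid sits h/3 = 2.1/3 = 0.7 m below the base (the top edge), so y_c = 1.2 + 0.7 = 1.9 m and h_c = 1.9 × 0.876307 = 1.66498 m.
A = ½ × 2.51 × 2.1 = 2.6355 m².
Resultant F = γ·h_c·A = 12.89034 × 1.66498 × 2.6355 = 56.5635 kN.
I_c = b·h³/36 = 2.51 × 2.1³/36 = 0.645698 m⁴.
Centre of pressure: y_p = y_c + I_c/(y_c·A) = 1.9 + 0.645698/(1.9 × 2.6355) = 1.9 + 0.128947 = 2.02895 m along the plane.
The resultant acts 0.7 + 0.128947 = 0.828947 m (along the plate) below the hinge at the top edge, so the moment about the hinge is M = F × 0.828947 = 56.5635 × 0.828947 = 46.8881 kN·m.
A normal force at the bottom, 2.1 m from the hinge, must supply this moment: P = 46.8881/2.1 = 22.3277 kN.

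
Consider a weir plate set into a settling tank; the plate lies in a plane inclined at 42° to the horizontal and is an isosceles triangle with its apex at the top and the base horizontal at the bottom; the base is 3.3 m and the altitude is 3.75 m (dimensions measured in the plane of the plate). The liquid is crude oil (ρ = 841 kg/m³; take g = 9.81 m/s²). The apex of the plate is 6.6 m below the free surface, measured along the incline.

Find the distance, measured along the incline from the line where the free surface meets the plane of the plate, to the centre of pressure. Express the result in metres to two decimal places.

y_p = 9.19 m

γ = ρg = 841 × 9.81 / 1000 = 8.25021 kN/m³.
Let θ = 42° be the plate's angle to the horizontal; measure y along the incline from where the plane meets the free surface. Vertical depth h = y·sinθ with sinθ = 0.669131.
With the apex up, the centroid sits 2h/3 = 2 × 3.75/3 = 2.5 m below the apex, so y_c = 6.6 + 2.5 = 9.1 m and h_c = 9.1 × 0.669131 = 6.08909 m.
A = ½ × 3.3 × 3.75 = 6.1875 m².
Resultant F = γ·h_c·A = 8.25021 × 6.08909 × 6.1875 = 310.837 kN.
I_c = b·h³/36 = 3.3 × 3.75³/36 = 4.83398 m⁴.
Centre of pressure: y_p = y_c + I_c/(y_c·A) = 9.1 + 4.83398/(9.1 × 6.1875) = 9.1 + 0.0858516 = 9.18585 m along the plane.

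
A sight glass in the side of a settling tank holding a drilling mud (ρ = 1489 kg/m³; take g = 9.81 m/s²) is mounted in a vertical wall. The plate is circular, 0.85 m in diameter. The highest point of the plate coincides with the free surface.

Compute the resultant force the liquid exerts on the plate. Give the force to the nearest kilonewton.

γ = ρg = 1489 × 9.81 / 1000 = 14.60709 kN/m³.
The centroid is at the centre, 0.425 m below the top of the plate, so the centroid depth is h_c = 0.425 m.
A = π(0.425)² = 0.56745 m².
Resultant F = γ·h_c·A = 14.60709 × 0.425 × 0.56745 = 3.52274 kN.

F ≈ 4 kN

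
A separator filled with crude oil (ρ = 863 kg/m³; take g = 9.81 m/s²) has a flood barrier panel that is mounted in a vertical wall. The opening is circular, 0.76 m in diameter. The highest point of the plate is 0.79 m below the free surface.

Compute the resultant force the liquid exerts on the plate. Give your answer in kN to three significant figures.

γ = ρg = 863 × 9.81 / 1000 = 8.46603 kN/m³.
The centroid is at the centre, 0.38 m below the top of the plate, so the centroid depth is h_c = 0.79 + 0.38 = 1.17 m.
A = π(0.38)² = 0.453646 m².
Resultant F = γ·h_c·A = 8.46603 × 1.17 × 0.453646 = 4.49348 kN.

F ≈ 4.49 kN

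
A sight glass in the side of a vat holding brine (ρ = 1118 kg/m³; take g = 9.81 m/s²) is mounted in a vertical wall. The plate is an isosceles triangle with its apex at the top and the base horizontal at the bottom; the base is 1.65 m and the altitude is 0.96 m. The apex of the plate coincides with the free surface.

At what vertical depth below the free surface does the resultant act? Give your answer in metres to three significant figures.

h_p = 0.720 m

γ = ρg = 1118 × 9.81 / 1000 = 10.96758 kN/m³.
With the apex up, the centroid sits 2h/3 = 2 × 0.96/3 = 0.64 m below the apex, so the centroid depth is h_c = 0.64 m.
A = ½ × 1.65 × 0.96 = 0.792 m².
Resultant F = γ·h_c·A = 10.96758 × 0.64 × 0.792 = 5.55925 kN.
I_c = b·h³/36 = 1.65 × 0.96³/36 = 0.0405504 m⁴.
Centre of pressure: y_p = y_c + I_c/(y_c·A) = 0.64 + 0.0405504/(0.64 × 0.792) = 0.64 + 0.08 = 0.72 m along the plane.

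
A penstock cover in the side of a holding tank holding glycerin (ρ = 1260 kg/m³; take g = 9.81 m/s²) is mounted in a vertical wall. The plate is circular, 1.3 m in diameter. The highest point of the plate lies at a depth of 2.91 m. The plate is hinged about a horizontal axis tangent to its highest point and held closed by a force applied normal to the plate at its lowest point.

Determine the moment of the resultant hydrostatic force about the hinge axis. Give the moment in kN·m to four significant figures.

M ≈ 39.70 kN·m

γ = ρg = 1260 × 9.81 / 1000 = 12.3606 kN/m³.
The centroid is at the centre, 0.65 m below the top of the plate, so the centroid depth is h_c = 2.91 + 0.65 = 3.56 m.
A = π(0.65)² = 1.32732 m².
Resultant F = γ·h_c·A = 12.3606 × 3.56 × 1.32732 = 58.407 kN.
I_c = πr⁴/4 = π × 0.65⁴/4 = 0.140198 m⁴.
Centre of pressure: y_p = y_c + I_c/(y_c·A) = 3.56 + 0.140198/(3.56 × 1.32732) = 3.56 + 0.0296699 = 3.58967 m along the plane.
The resultant acts 0.65 + 0.0296699 = 0.67967 m (along the plate) below the hinge at the top edge, so the moment about the hinge is M = F × 0.67967 = 58.407 × 0.67967 = 39.6975 kN·m.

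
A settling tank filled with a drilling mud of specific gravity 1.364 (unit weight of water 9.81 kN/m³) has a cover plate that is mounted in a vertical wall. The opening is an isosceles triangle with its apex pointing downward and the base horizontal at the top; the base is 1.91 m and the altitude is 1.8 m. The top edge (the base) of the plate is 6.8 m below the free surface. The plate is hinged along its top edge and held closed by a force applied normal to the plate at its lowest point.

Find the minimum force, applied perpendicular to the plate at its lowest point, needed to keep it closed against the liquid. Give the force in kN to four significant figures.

γ = 1.364 × 9.81 = 13.38084 kN/m³.
With the apex down, the centroid sits h/3 = 1.8/3 = 0.6 m below the base (the top edge), so the centroid depth is h_c = 6.8 + 0.6 = 7.4 m.
A = ½ × 1.91 × 1.8 = 1.719 m².
Resultant F = γ·h_c·A = 13.38084 × 7.4 × 1.719 = 170.212 kN.
I_c = b·h³/36 = 1.91 × 1.8³/36 = 0.30942 m⁴.
Centre of pressure: y_p = y_c + I_c/(y_c·A) = 7.4 + 0.30942/(7.4 × 1.719) = 7.4 + 0.0243243 = 7.42432 m along the plane.
The resultant acts 0.6 + 0.0243243 = 0.624324 m (along the plate) below the hinge at the top edge, so the moment about the hinge is M = F × 0.624324 = 170.212 × 0.624324 = 106.267 kN·m.
A normal force at the bottom, 1.8 m from the hinge, must supply this moment: P = 106.267/1.8 = 59.0372 kN.

P ≈ 59.04 kN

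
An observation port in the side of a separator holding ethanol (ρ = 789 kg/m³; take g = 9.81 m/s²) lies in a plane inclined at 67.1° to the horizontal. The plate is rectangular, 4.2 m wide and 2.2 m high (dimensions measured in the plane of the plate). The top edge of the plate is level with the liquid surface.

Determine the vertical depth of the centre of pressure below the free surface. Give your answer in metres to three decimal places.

h_p = 1.351 m

γ = ρg = 789 × 9.81 / 1000 = 7.74009 kN/m³.
Let θ = 67.1° be the plate's angle to the horizontal; measure y along the incline from where the plane meets the free surface. Vertical depth h = y·sinθ with sinθ = 0.921185.
The centroid lies 2.2/2 = 1.1 m below the top edge, so y_c = 1.1 m and h_c = 1.1 × 0.921185 = 1.0133 m.
A = 4.2 × 2.2 = 9.24 m².
Resultant F = γ·h_c·A = 7.74009 × 1.0133 × 9.24 = 72.4696 kN.
I_c = b·h³/12 = 4.2 × 2.2³/12 = 3.7268 m⁴.
Centre of pressure: y_p = y_c + I_c/(y_c·A) = 1.1 + 3.7268/(1.1 × 9.24) = 1.1 + 0.366667 = 1.46667 m along the plane.
Vertically, h_p = y_p·sinθ = 1.46667 × 0.921185 = 1.35107 m.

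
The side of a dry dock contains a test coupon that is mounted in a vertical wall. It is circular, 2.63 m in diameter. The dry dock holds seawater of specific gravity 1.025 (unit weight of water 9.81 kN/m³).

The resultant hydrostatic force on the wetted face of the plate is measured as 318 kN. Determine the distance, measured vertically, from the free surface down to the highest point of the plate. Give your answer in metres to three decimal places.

γ = 1.025 × 9.81 = 10.05525 kN/m³.
A = π(1.315)² = 5.43252 m².
From F = γ·h_c·A, the centroid depth is h_c = 318/(10.05525 × 5.43252) = 5.82147 m.
The centroid is at the centre, 1.315 m below the top of the plate, so the highest point sits at h_top = 5.82147 − 1.315 = 4.50647 m below the surface.

d_top ≈ 4.506 m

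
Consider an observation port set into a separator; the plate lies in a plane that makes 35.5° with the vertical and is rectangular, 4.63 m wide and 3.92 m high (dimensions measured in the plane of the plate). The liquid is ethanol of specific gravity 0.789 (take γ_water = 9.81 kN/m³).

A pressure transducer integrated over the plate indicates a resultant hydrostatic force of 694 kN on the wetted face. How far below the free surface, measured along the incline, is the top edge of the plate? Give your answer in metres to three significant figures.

y_top ≈ 4.11 m

γ = 0.789 × 9.81 = 7.74009 kN/m³.
A = 4.63 × 3.92 = 18.1496 m².
From F = γ·h_c·A, the centroid depth is h_c = 694/(7.74009 × 18.1496) = 4.94022 m.
The plate makes 35.5° with the vertical, i.e. θ = 90° − 35.5° = 54.5° to the horizontal. Measuring y along the incline from the free-surface line, vertical depth h = y·sinθ with sinθ = 0.814116.
Along the incline, y_c = h_c/sinθ = 4.94022/0.814116 = 6.0682 m.
The centroid lies 3.92/2 = 1.96 m below the top edge, so the top edge sits at y_top = 6.0682 − 1.96 = 4.1082 m along the incline.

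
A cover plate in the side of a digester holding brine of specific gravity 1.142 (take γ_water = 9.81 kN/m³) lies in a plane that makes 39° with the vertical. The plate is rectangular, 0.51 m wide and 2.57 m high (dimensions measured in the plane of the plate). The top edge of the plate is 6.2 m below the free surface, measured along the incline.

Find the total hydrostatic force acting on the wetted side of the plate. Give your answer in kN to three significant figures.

γ = 1.142 × 9.81 = 11.20302 kN/m³.
The plate makes 39° with the vertical, i.e. θ = 90° − 39° = 51° to the horizontal. Measuring y along the incline from the free-surface line, vertical depth h = y·sinθ with sinθ = 0.777146.
The centroid lies 2.57/2 = 1.285 m below the top edge, so y_c = 6.2 + 1.285 = 7.485 m and h_c = 7.485 × 0.777146 = 5.81694 m.
A = 0.51 × 2.57 = 1.3107 m².
Resultant F = γ·h_c·A = 11.20302 × 5.81694 × 1.3107 = 85.4148 kN.

F ≈ 85.4 kN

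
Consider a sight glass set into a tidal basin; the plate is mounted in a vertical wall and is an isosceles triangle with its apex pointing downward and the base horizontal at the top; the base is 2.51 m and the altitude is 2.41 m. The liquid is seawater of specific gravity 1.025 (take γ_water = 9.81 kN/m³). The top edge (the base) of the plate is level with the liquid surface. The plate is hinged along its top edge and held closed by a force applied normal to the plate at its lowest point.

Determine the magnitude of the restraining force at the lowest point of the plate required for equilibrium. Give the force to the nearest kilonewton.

P ≈ 12 kN

γ = 1.025 × 9.81 = 10.05525 kN/m³.
With the apex down, the centroid sits h/3 = 2.41/3 = 0.803333 m below the base (the top edge), so the centroid depth is h_c = 0.803333 m.
A = ½ × 2.51 × 2.41 = 3.02455 m².
Resultant F = γ·h_c·A = 10.05525 × 0.803333 × 3.02455 = 24.4315 kN.
I_c = b·h³/36 = 2.51 × 2.41³/36 = 0.975938 m⁴.
Centre of pressure: y_p = y_c + I_c/(y_c·A) = 0.803333 + 0.975938/(0.803333 × 3.02455) = 0.803333 + 0.401667 = 1.205 m along the plane.
The resultant acts 0.803333 + 0.401667 = 1.205 m (along the plate) below the hinge at the top edge, so the moment about the hinge is M = F × 1.205 = 24.4315 × 1.205 = 29.44 kN·m.
A normal force at the bottom, 2.41 m from the hinge, must supply this moment: P = 29.44/2.41 = 12.2158 kN.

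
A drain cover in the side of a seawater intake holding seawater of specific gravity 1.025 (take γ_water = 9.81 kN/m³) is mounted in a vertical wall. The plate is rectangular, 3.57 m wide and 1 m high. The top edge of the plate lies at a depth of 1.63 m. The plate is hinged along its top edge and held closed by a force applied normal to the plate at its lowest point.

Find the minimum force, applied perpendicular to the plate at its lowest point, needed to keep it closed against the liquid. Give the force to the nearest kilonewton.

γ = 1.025 × 9.81 = 10.05525 kN/m³.
The centroid lies 1/2 = 0.5 m below the top edge, so the centroid depth is h_c = 1.63 + 0.5 = 2.13 m.
A = 3.57 × 1 = 3.57 m².
Resultant F = γ·h_c·A = 10.05525 × 2.13 × 3.57 = 76.4611 kN.
I_c = b·h³/12 = 3.57 × 1³/12 = 0.2975 m⁴.
Centre of pressure: y_p = y_c + I_c/(y_c·A) = 2.13 + 0.2975/(2.13 × 3.57) = 2.13 + 0.0391236 = 2.16912 m along the plane.
The resultant acts 0.5 + 0.0391236 = 0.539124 m (along the plate) below the hinge at the top edge, so the moment about the hinge is M = F × 0.539124 = 76.4611 × 0.539124 = 41.222 kN·m.
A normal force at the bottom, 1 m from the hinge, must supply this moment: P = 41.222/1 = 41.222 kN.

P ≈ 41 kN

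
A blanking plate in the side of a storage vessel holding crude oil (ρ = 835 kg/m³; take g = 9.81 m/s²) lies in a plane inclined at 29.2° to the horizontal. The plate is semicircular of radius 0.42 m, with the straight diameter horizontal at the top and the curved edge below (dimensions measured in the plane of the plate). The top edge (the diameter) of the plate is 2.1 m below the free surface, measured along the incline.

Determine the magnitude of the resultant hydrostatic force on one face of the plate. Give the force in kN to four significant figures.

F ≈ 2.523 kN

γ = ρg = 835 × 9.81 / 1000 = 8.19135 kN/m³.
Let θ = 29.2° be the plate's angle to the horizontal; measure y along the incline from where the plane meets the free surface. Vertical depth h = y·sinθ with sinθ = 0.487860.
The centroid of a semicircle lies 4r/(3π) = 0.178254 m from the diameter, here below the top edge, so y_c = 2.1 + 0.178254 = 2.27825 m and h_c = 2.27825 × 0.487860 = 1.11147 m.
A = πr²/2 = π × 0.42²/2 = 0.277088 m².
Resultant F = γ·h_c·A = 8.19135 × 1.11147 × 0.277088 = 2.52273 kN.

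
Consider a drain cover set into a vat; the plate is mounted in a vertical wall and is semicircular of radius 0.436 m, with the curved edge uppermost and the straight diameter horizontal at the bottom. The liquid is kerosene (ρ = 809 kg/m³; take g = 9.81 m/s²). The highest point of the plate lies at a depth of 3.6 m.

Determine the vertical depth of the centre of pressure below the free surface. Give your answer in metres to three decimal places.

h_p = 3.854 m

γ = ρg = 809 × 9.81 / 1000 = 7.93629 kN/m³.
The centroid lies 4r/(3π) = 0.185044 m above the diameter, so r − 4r/(3π) = 0.436 − 0.185044 = 0.250956 m below the topmost point, so the centroid depth is h_c = 3.6 + 0.250956 = 3.85096 m.
A = πr²/2 = π × 0.436²/2 = 0.298602 m².
Resultant F = γ·h_c·A = 7.93629 × 3.85096 × 0.298602 = 9.12597 kN.
I_c = (π/8 − 8/(9π))·r⁴ = 0.109757 × 0.436⁴ = 0.00396623 m⁴.
Centre of pressure: y_p = y_c + I_c/(y_c·A) = 3.85096 + 0.00396623/(3.85096 × 0.298602) = 3.85096 + 0.00344918 = 3.85441 m along the plane.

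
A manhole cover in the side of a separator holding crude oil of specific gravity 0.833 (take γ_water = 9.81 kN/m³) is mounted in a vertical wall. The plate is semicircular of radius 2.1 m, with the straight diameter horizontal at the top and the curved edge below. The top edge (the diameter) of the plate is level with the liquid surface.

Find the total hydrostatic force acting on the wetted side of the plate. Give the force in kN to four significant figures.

F ≈ 50.45 kN

γ = 0.833 × 9.81 = 8.17173 kN/m³.
The centroid of a semicircle lies 4r/(3π) = 0.891268 m from the diameter, here below the top edge, so the centroid depth is h_c = 0.891268 m.
A = πr²/2 = π × 2.1²/2 = 6.92721 m².
Resultant F = γ·h_c·A = 8.17173 × 0.891268 × 6.92721 = 50.4523 kN.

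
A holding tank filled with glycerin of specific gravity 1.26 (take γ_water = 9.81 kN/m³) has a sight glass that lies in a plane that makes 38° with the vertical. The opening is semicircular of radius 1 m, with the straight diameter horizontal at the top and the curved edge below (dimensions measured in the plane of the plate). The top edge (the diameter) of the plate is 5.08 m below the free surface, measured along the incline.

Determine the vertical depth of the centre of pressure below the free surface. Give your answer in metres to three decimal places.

γ = 1.26 × 9.81 = 12.3606 kN/m³.
The plate makes 38° with the vertical, i.e. θ = 90° − 38° = 52° to the horizontal. Measuring y along the incline from the free-surface line, vertical depth h = y·sinθ with sinθ = 0.788011.
The centroid of a semicircle lies 4r/(3π) = 0.424413 m from the diameter, here below the top edge, so y_c = 5.08 + 0.424413 = 5.50441 m and h_c = 5.50441 × 0.788011 = 4.33754 m.
A = πr²/2 = π × 1²/2 = 1.5708 m².
Resultant F = γ·h_c·A = 12.3606 × 4.33754 × 1.5708 = 84.2178 kN.
I_c = (π/8 − 8/(9π))·r⁴ = 0.109757 × 1⁴ = 0.109757 m⁴.
Centre of pressure: y_p = y_c + I_c/(y_c·A) = 5.50441 + 0.109757/(5.50441 × 1.5708) = 5.50441 + 0.0126941 = 5.5171 m along the plane.
Vertically, h_p = y_p·sinθ = 5.5171 × 0.788011 = 4.34754 m.

h_p = 4.348 m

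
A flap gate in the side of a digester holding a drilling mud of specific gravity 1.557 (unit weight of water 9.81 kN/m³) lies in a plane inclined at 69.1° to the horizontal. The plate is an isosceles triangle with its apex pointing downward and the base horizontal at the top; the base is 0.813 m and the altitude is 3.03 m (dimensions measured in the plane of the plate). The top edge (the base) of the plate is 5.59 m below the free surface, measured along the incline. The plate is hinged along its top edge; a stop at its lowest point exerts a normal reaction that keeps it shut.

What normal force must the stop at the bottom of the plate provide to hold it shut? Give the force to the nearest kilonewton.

γ = 1.557 × 9.81 = 15.27417 kN/m³.
Let θ = 69.1° be the plate's angle to the horizontal; measure y along the incline from where the plane meets the free surface. Vertical depth h = y·sinθ with sinθ = 0.934204.
With the apex down, the centroid sits h/3 = 3.03/3 = 1.01 m below the base (the top edge), so y_c = 5.59 + 1.01 = 6.6 m and h_c = 6.6 × 0.934204 = 6.16575 m.
A = ½ × 0.813 × 3.03 = 1.23169 m².
Resultant F = γ·h_c·A = 15.27417 × 6.16575 × 1.23169 = 115.997 kN.
I_c = b·h³/36 = 0.813 × 3.03³/36 = 0.628226 m⁴.
Centre of pressure: y_p = y_c + I_c/(y_c·A) = 6.6 + 0.628226/(6.6 × 1.23169) = 6.6 + 0.0772806 = 6.67728 m along the plane.
The resultant acts 1.01 + 0.0772806 = 1.08728 m (along the plate) below the hinge at the top edge, so the moment about the hinge is M = F × 1.08728 = 115.997 × 1.08728 = 126.121 kN·m.
A normal force at the bottom, 3.03 m from the hinge, must supply this moment: P = 126.121/3.03 = 41.6241 kN.

P ≈ 42 kN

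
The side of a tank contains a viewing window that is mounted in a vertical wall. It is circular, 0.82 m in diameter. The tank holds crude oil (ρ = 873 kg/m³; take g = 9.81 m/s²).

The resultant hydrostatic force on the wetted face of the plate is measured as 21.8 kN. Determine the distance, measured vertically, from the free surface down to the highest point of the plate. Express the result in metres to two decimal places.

γ = ρg = 873 × 9.81 / 1000 = 8.56413 kN/m³.
A = π(0.41)² = 0.528102 m².
From F = γ·h_c·A, the centroid depth is h_c = 21.8/(8.56413 × 0.528102) = 4.82009 m.
The centroid is at the centre, 0.41 m below the top of the plate, so the highest point sits at h_top = 4.82009 − 0.41 = 4.41009 m below the surface.

d_top ≈ 4.41 m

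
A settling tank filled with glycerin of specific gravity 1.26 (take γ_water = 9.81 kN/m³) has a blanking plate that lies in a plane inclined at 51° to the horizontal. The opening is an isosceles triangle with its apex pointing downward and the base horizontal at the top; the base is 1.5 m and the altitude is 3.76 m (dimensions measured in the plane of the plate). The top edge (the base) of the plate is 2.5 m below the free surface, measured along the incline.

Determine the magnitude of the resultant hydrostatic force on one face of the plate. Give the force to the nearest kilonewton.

γ = 1.26 × 9.81 = 12.3606 kN/m³.
Let θ = 51° be the plate's angle to the horizontal; measure y along the incline from where the plane meets the free surface. Vertical depth h = y·sinθ with sinθ = 0.777146.
With the apex down, the centroid sits h/3 = 3.76/3 = 1.25333 m below the base (the top edge), so y_c = 2.5 + 1.25333 = 3.75333 m and h_c = 3.75333 × 0.777146 = 2.91689 m.
A = ½ × 1.5 × 3.76 = 2.82 m².
Resultant F = γ·h_c·A = 12.3606 × 2.91689 × 2.82 = 101.674 kN.

F ≈ 102 kN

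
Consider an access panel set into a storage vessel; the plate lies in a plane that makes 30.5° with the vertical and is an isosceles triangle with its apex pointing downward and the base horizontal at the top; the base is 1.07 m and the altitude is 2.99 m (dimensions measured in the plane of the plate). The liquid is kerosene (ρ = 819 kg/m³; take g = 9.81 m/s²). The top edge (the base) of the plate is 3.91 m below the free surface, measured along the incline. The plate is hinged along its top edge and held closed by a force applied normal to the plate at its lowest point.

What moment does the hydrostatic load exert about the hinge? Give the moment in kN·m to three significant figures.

γ = ρg = 819 × 9.81 / 1000 = 8.03439 kN/m³.
The plate makes 30.5° with the vertical, i.e. θ = 90° − 30.5° = 59.5° to the horizontal. Measuring y along the incline from the free-surface line, vertical depth h = y·sinθ with sinθ = 0.861629.
With the apex down, the centroid sits h/3 = 2.99/3 = 0.996667 m below the base (the top edge), so y_c = 3.91 + 0.996667 = 4.90667 m and h_c = 4.90667 × 0.861629 = 4.22773 m.
A = ½ × 1.07 × 2.99 = 1.59965 m².
Resultant F = γ·h_c·A = 8.03439 × 4.22773 × 1.59965 = 54.3357 kN.
I_c = b·h³/36 = 1.07 × 2.99³/36 = 0.794502 m⁴.
Centre of pressure: y_p = y_c + I_c/(y_c·A) = 4.90667 + 0.794502/(4.90667 × 1.59965) = 4.90667 + 0.101224 = 5.00789 m along the plane.
The resultant acts 0.996667 + 0.101224 = 1.09789 m (along the plate) below the hinge at the top edge, so the moment about the hinge is M = F × 1.09789 = 54.3357 × 1.09789 = 59.6546 kN·m.

M ≈ 59.7 kN·m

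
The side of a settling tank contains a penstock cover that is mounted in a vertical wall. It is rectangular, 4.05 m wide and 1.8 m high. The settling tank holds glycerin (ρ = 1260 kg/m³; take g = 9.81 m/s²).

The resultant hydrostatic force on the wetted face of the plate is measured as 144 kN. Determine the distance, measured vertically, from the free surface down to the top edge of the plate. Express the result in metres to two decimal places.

γ = ρg = 1260 × 9.81 / 1000 = 12.3606 kN/m³.
A = 4.05 × 1.8 = 7.29 m².
From F = γ·h_c·A, the centroid depth is h_c = 144/(12.3606 × 7.29) = 1.59807 m.
The centroid lies 1.8/2 = 0.9 m below the top edge, so the top edge sits at h_top = 1.59807 − 0.9 = 0.69807 m below the surface.

d_top ≈ 0.70 m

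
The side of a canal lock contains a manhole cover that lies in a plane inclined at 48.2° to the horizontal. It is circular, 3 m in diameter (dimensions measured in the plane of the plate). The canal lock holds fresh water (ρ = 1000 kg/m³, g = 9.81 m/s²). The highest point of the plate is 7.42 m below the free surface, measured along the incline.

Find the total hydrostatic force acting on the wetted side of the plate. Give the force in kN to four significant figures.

γ = ρg = 1000 × 9.81 = 9810 N/m³ = 9.81 kN/m³.
Let θ = 48.2° be the plate's angle to the horizontal; measure y along the incline from where the plane meets the free surface. Vertical depth h = y·sinθ with sinθ = 0.745476.
The centroid is at the centre, 1.5 m below the top of the plate, so y_c = 7.42 + 1.5 = 8.92 m and h_c = 8.92 × 0.745476 = 6.64965 m.
A = π(1.5)² = 7.06858 m².
Resultant F = γ·h_c·A = 9.81 × 6.64965 × 7.06858 = 461.105 kN.

F ≈ 461.1 kN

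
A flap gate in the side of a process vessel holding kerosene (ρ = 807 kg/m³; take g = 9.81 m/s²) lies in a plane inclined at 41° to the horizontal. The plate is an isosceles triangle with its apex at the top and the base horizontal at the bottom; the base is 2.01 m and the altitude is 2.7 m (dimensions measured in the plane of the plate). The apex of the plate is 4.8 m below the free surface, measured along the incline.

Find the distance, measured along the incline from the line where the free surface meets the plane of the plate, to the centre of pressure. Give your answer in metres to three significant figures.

y_p = 6.66 m

γ = ρg = 807 × 9.81 / 1000 = 7.91667 kN/m³.
Let θ = 41° be the plate's angle to the horizontal; measure y along the incline from where the plane meets the free surface. Vertical depth h = y·sinθ with sinθ = 0.656059.
With the apex up, the centroid sits 2h/3 = 2 × 2.7/3 = 1.8 m below the apex, so y_c = 4.8 + 1.8 = 6.6 m and h_c = 6.6 × 0.656059 = 4.32999 m.
A = ½ × 2.01 × 2.7 = 2.7135 m².
Resultant F = γ·h_c·A = 7.91667 × 4.32999 × 2.7135 = 93.0163 kN.
I_c = b·h³/36 = 2.01 × 2.7³/36 = 1.09897 m⁴.
Centre of pressure: y_p = y_c + I_c/(y_c·A) = 6.6 + 1.09897/(6.6 × 2.7135) = 6.6 + 0.0613638 = 6.66136 m along the plane.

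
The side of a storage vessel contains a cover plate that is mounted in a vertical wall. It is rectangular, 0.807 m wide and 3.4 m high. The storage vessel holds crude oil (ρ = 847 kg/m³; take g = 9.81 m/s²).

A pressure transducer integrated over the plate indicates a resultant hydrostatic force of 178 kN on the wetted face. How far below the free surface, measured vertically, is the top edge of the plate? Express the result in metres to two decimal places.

d_top ≈ 6.11 m

γ = ρg = 847 × 9.81 / 1000 = 8.30907 kN/m³.
A = 0.807 × 3.4 = 2.7438 m².
From F = γ·h_c·A, the centroid depth is h_c = 178/(8.30907 × 2.7438) = 7.80756 m.
The centroid lies 3.4/2 = 1.7 m below the top edge, so the top edge sits at h_top = 7.80756 − 1.7 = 6.10756 m below the surface.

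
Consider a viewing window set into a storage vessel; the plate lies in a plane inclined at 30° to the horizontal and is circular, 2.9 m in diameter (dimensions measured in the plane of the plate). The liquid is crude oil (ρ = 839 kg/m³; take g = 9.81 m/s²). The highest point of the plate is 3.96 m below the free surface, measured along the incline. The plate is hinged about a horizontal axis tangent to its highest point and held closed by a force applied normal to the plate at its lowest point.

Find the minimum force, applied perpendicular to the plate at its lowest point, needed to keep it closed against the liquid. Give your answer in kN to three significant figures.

γ = ρg = 839 × 9.81 / 1000 = 8.23059 kN/m³.
Let θ = 30° be the plate's angle to the horizontal; measure y along the incline from where the plane meets the free surface. Vertical depth h = y·sinθ with sinθ = 0.500000.
The centroid is at the centre, 1.45 m below the top of the plate, so y_c = 3.96 + 1.45 = 5.41 m and h_c = 5.41 × 0.500000 = 2.705 m.
A = π(1.45)² = 6.6052 m².
Resultant F = γ·h_c·A = 8.23059 × 2.705 × 6.6052 = 147.056 kN.
I_c = πr⁴/4 = π × 1.45⁴/4 = 3.47186 m⁴.
Centre of pressure: y_p = y_c + I_c/(y_c·A) = 5.41 + 3.47186/(5.41 × 6.6052) = 5.41 + 0.0971581 = 5.50716 m along the plane.
The resultant acts 1.45 + 0.0971581 = 1.54716 m (along the plate) below the hinge at the top edge, so the moment about the hinge is M = F × 1.54716 = 147.056 × 1.54716 = 227.519 kN·m.
A normal force at the bottom, 2.9 m from the hinge, must supply this moment: P = 227.519/2.9 = 78.4548 kN.

P ≈ 78.5 kN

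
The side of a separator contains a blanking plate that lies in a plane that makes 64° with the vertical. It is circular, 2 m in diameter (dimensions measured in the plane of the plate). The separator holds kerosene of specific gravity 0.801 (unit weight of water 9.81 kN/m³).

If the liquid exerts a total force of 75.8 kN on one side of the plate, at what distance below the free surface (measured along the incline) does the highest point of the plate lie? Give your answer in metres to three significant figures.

γ = 0.801 × 9.81 = 7.85781 kN/m³.
A = π(1)² = 3.14159 m².
From F = γ·h_c·A, the centroid depth is h_c = 75.8/(7.85781 × 3.14159) = 3.07056 m.
The plate makes 64° with the vertical, i.e. θ = 90° − 64° = 26° to the horizontal. Measuring y along the incline from the free-surface line, vertical depth h = y·sinθ with sinθ = 0.438371.
Along the incline, y_c = h_c/sinθ = 3.07056/0.438371 = 7.00448 m.
The centroid is at the centre, 1 m below the top of the plate, so the highest point sits at y_top = 7.00448 − 1 = 6.00448 m along the incline.

y_top ≈ 6.00 m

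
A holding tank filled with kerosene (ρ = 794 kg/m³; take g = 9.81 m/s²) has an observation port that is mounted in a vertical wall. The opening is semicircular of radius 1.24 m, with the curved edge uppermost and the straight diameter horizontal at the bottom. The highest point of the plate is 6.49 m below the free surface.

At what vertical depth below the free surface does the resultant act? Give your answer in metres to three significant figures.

γ = ρg = 794 × 9.81 / 1000 = 7.78914 kN/m³.
The centroid lies 4r/(3π) = 0.526272 m above the diameter, so r − 4r/(3π) = 1.24 − 0.526272 = 0.713728 m below the topmost point, so the centroid depth is h_c = 6.49 + 0.713728 = 7.20373 m.
A = πr²/2 = π × 1.24²/2 = 2.41526 m².
Resultant F = γ·h_c·A = 7.78914 × 7.20373 × 2.41526 = 135.522 kN.
I_c = (π/8 − 8/(9π))·r⁴ = 0.109757 × 1.24⁴ = 0.259489 m⁴.
Centre of pressure: y_p = y_c + I_c/(y_c·A) = 7.20373 + 0.259489/(7.20373 × 2.41526) = 7.20373 + 0.0149141 = 7.21864 m along the plane.

h_p = 7.22 m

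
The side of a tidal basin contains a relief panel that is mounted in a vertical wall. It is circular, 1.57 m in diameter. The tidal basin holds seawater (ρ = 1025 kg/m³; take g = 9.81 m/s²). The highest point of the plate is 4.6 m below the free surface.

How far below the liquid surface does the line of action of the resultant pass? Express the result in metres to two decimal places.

γ = ρg = 1025 × 9.81 / 1000 = 10.05525 kN/m³.
The centroid is at the centre, 0.785 m below the top of the plate, so the centroid depth is h_c = 4.6 + 0.785 = 5.385 m.
A = π(0.785)² = 1.93593 m².
Resultant F = γ·h_c·A = 10.05525 × 5.385 × 1.93593 = 104.826 kN.
I_c = πr⁴/4 = π × 0.785⁴/4 = 0.298242 m⁴.
Centre of pressure: y_p = y_c + I_c/(y_c·A) = 5.385 + 0.298242/(5.385 × 1.93593) = 5.385 + 0.0286084 = 5.41361 m along the plane.

h_p = 5.41 m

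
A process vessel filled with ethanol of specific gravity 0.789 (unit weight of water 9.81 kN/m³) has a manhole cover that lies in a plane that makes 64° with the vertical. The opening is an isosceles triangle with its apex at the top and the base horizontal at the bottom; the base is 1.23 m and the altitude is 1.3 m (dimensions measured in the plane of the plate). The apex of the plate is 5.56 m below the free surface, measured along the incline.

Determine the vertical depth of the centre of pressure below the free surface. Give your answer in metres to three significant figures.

h_p = 2.82 m

γ = 0.789 × 9.81 = 7.74009 kN/m³.
The plate makes 64° with the vertical, i.e. θ = 90° − 64° = 26° to the horizontal. Measuring y along the incline from the free-surface line, vertical depth h = y·sinθ with sinθ = 0.438371.
With the apex up, the centroid sits 2h/3 = 2 × 1.3/3 = 0.866667 m below the apex, so y_c = 5.56 + 0.866667 = 6.42667 m and h_c = 6.42667 × 0.438371 = 2.81727 m.
A = ½ × 1.23 × 1.3 = 0.7995 m².
Resultant F = γ·h_c·A = 7.74009 × 2.81727 × 0.7995 = 17.4338 kN.
I_c = b·h³/36 = 1.23 × 1.3³/36 = 0.0750642 m⁴.
Centre of pressure: y_p = y_c + I_c/(y_c·A) = 6.42667 + 0.0750642/(6.42667 × 0.7995) = 6.42667 + 0.0146093 = 6.44128 m along the plane.
Vertically, h_p = y_p·sinθ = 6.44128 × 0.438371 = 2.82367 m.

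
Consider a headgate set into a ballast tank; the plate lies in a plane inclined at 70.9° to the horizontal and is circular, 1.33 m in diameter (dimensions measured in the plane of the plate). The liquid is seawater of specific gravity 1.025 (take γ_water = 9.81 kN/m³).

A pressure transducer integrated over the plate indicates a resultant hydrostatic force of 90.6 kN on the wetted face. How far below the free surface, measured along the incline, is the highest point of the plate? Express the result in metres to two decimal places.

y_top ≈ 6.20 m

γ = 1.025 × 9.81 = 10.05525 kN/m³.
A = π(0.665)² = 1.38929 m².
From F = γ·h_c·A, the centroid depth is h_c = 90.6/(10.05525 × 1.38929) = 6.48548 m.
Let θ = 70.9° be the plate's angle to the horizontal; measure y along the incline from where the plane meets the free surface. Vertical depth h = y·sinθ with sinθ = 0.944949.
Along the incline, y_c = h_c/sinθ = 6.48548/0.944949 = 6.86331 m.
The centroid is at the centre, 0.665 m below the top of the plate, so the highest point sits at y_top = 6.86331 − 0.665 = 6.19831 m along the incline.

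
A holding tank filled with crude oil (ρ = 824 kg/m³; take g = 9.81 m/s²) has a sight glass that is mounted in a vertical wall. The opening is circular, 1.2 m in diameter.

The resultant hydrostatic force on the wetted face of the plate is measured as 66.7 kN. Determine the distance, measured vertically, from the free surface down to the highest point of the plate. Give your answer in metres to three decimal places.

d_top ≈ 6.696 m

γ = ρg = 824 × 9.81 / 1000 = 8.08344 kN/m³.
A = π(0.6)² = 1.13097 m².
From F = γ·h_c·A, the centroid depth is h_c = 66.7/(8.08344 × 1.13097) = 7.29589 m.
The centroid is at the centre, 0.6 m below the top of the plate, so the highest point sits at h_top = 7.29589 − 0.6 = 6.69589 m below the surface.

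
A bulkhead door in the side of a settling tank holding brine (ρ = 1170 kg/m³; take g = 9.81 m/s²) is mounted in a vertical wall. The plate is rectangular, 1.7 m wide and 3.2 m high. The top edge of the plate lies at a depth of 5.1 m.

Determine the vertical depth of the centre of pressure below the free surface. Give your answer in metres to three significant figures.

h_p = 6.83 m

γ = ρg = 1170 × 9.81 / 1000 = 11.4777 kN/m³.
The centroid lies 3.2/2 = 1.6 m below the top edge, so the centroid depth is h_c = 5.1 + 1.6 = 6.7 m.
A = 1.7 × 3.2 = 5.44 m².
Resultant F = γ·h_c·A = 11.4777 × 6.7 × 5.44 = 418.339 kN.
I_c = b·h³/12 = 1.7 × 3.2³/12 = 4.64213 m⁴.
Centre of pressure: y_p = y_c + I_c/(y_c·A) = 6.7 + 4.64213/(6.7 × 5.44) = 6.7 + 0.127363 = 6.82736 m along the plane.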